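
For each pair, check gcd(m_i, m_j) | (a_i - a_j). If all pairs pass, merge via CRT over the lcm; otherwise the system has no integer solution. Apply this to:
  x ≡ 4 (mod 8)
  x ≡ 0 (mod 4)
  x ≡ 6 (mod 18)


Moduli 8, 4, 18 are not pairwise coprime, so CRT works modulo lcm(m_i) when all pairwise compatibility conditions hold.
Pairwise compatibility: gcd(m_i, m_j) must divide a_i - a_j for every pair.
Merge one congruence at a time:
  Start: x ≡ 4 (mod 8).
  Combine with x ≡ 0 (mod 4): gcd(8, 4) = 4; 0 - 4 = -4, which IS divisible by 4, so compatible.
    Write x = 4 + 8·t and substitute into x ≡ 0 (mod 4): 8·t ≡ 0 − 4 = -4 (mod 4).
    Divide the congruence (and modulus) by g = 4: 2·t ≡ -1 (mod 1).
    Modulo 1 every t works; take t = 0.
    Then x = 4 + 8·0 = 4, valid modulo lcm(8, 4) = 8: x ≡ 4 (mod 8).
  Combine with x ≡ 6 (mod 18): gcd(8, 18) = 2; 6 - 4 = 2, which IS divisible by 2, so compatible.
    Write x = 4 + 8·t and substitute into x ≡ 6 (mod 18): 8·t ≡ 6 − 4 = 2 (mod 18).
    Divide the congruence (and modulus) by g = 2: 4·t ≡ 1 (mod 9).
    The inverse of 4 mod 9 is 7 (since 4·7 = 28 = 3·9 + 1), so t ≡ 7·1 = 7 ≡ 7 (mod 9).
    Then x = 4 + 8·7 = 60, valid modulo lcm(8, 18) = 72: x ≡ 60 (mod 72).
Verify: 60 mod 8 = 4, 60 mod 4 = 0, 60 mod 18 = 6.

x ≡ 60 (mod 72).


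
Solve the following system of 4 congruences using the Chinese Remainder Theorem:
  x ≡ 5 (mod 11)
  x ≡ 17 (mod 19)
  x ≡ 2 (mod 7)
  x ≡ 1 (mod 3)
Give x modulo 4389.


Product of moduli M = 11 · 19 · 7 · 3 = 4389.
Merge one congruence at a time:
  Start: x ≡ 5 (mod 11).
  Combine with x ≡ 17 (mod 19); new modulus lcm = 209.
    Write x = 5 + 11·t and substitute into x ≡ 17 (mod 19): 11·t ≡ 17 − 5 = 12 (mod 19).
    The inverse of 11 mod 19 is 7 (since 11·7 = 77 = 4·19 + 1), so t ≡ 7·12 = 84 ≡ 8 (mod 19).
    Then x = 5 + 11·8 = 93, valid modulo lcm(11, 19) = 209: x ≡ 93 (mod 209).
  Combine with x ≡ 2 (mod 7); new modulus lcm = 1463.
    Write x = 93 + 209·t and substitute into x ≡ 2 (mod 7): 209·t ≡ 2 − 93 = -91 (mod 7).
    Reduce coefficients mod 7: 6·t ≡ 0 (mod 7).
    The inverse of 6 mod 7 is 6 (since 6·6 = 36 = 5·7 + 1), so t ≡ 6·0 = 0 ≡ 0 (mod 7).
    Then x = 93 + 209·0 = 93, valid modulo lcm(209, 7) = 1463: x ≡ 93 (mod 1463).
  Combine with x ≡ 1 (mod 3); new modulus lcm = 4389.
    Write x = 93 + 1463·t and substitute into x ≡ 1 (mod 3): 1463·t ≡ 1 − 93 = -92 (mod 3).
    Reduce coefficients mod 3: 2·t ≡ 1 (mod 3).
    The inverse of 2 mod 3 is 2 (since 2·2 = 4 = 1·3 + 1), so t ≡ 2·1 = 2 ≡ 2 (mod 3).
    Then x = 93 + 1463·2 = 3019, valid modulo lcm(1463, 3) = 4389: x ≡ 3019 (mod 4389).
Verify against each original: 3019 mod 11 = 5, 3019 mod 19 = 17, 3019 mod 7 = 2, 3019 mod 3 = 1.

x ≡ 3019 (mod 4389).


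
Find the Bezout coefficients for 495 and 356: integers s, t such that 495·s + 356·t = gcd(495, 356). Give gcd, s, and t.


Euclidean algorithm on (495, 356) — divide until remainder is 0:
  495 = 1 · 356 + 139
  356 = 2 · 139 + 78
  139 = 1 · 78 + 61
  78 = 1 · 61 + 17
  61 = 3 · 17 + 10
  17 = 1 · 10 + 7
  10 = 1 · 7 + 3
  7 = 2 · 3 + 1
  3 = 3 · 1 + 0
gcd(495, 356) = 1.
Track Bezout coefficients alongside the remainders: start with r₀ = 495 = a·1 + b·0 (s = 1, t = 0) and r₁ = 356 = a·0 + b·1 (s = 0, t = 1); each new remainder r_{k+1} = r_{k-1} − q_k·r_k inherits s_{k+1} = s_{k-1} − q_k·s_k, t_{k+1} = t_{k-1} − q_k·t_k, so r_k = a·s_k + b·t_k at every step:
  q = 1: r = 139, s = 1 − 1·0 = 1, t = 0 − 1·1 = -1  (check: 495·1 + 356·(-1) = 139)
  q = 2: r = 78, s = 0 − 2·1 = -2, t = 1 − 2·(-1) = 3  (check: 495·(-2) + 356·3 = 78)
  q = 1: r = 61, s = 1 − 1·(-2) = 3, t = -1 − 1·3 = -4  (check: 495·3 + 356·(-4) = 61)
  q = 1: r = 17, s = -2 − 1·3 = -5, t = 3 − 1·(-4) = 7  (check: 495·(-5) + 356·7 = 17)
  q = 3: r = 10, s = 3 − 3·(-5) = 18, t = -4 − 3·7 = -25  (check: 495·18 + 356·(-25) = 10)
  q = 1: r = 7, s = -5 − 1·18 = -23, t = 7 − 1·(-25) = 32  (check: 495·(-23) + 356·32 = 7)
  q = 1: r = 3, s = 18 − 1·(-23) = 41, t = -25 − 1·32 = -57  (check: 495·41 + 356·(-57) = 3)
  q = 2: r = 1, s = -23 − 2·41 = -105, t = 32 − 2·(-57) = 146  (check: 495·(-105) + 356·146 = 1)
The row with r = 1 (the gcd) gives the Bezout coefficients s = -105, t = 146.
Result: 495 · (-105) + 356 · (146) = 1.

gcd(495, 356) = 1; s = -105, t = 146 (check: 495·(-105) + 356·146 = 1).


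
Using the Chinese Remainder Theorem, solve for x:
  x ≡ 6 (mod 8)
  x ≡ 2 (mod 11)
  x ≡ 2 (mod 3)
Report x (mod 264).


Moduli 8, 11, 3 are pairwise coprime; by CRT there is a unique solution modulo M = 8 · 11 · 3 = 264.
Solve pairwise, accumulating the modulus:
  Start with x ≡ 6 (mod 8).
  Combine with x ≡ 2 (mod 11): since gcd(8, 11) = 1, we get a unique residue mod 88.
    Write x = 6 + 8·t and substitute into x ≡ 2 (mod 11): 8·t ≡ 2 − 6 = -4 (mod 11).
    Reduce coefficients mod 11: 8·t ≡ 7 (mod 11).
    The inverse of 8 mod 11 is 7 (since 8·7 = 56 = 5·11 + 1), so t ≡ 7·7 = 49 ≡ 5 (mod 11).
    Then x = 6 + 8·5 = 46, valid modulo lcm(8, 11) = 88: x ≡ 46 (mod 88).
  Combine with x ≡ 2 (mod 3): since gcd(88, 3) = 1, we get a unique residue mod 264.
    Write x = 46 + 88·t and substitute into x ≡ 2 (mod 3): 88·t ≡ 2 − 46 = -44 (mod 3).
    Reduce coefficients mod 3: 1·t ≡ 1 (mod 3).
    So t ≡ 1 (mod 3).
    Then x = 46 + 88·1 = 134, valid modulo lcm(88, 3) = 264: x ≡ 134 (mod 264).
Verify: 134 mod 8 = 6 ✓, 134 mod 11 = 2 ✓, 134 mod 3 = 2 ✓.

x ≡ 134 (mod 264).


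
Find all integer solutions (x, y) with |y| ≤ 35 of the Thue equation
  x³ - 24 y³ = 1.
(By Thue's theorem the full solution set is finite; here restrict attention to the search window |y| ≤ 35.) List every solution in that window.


The equation is x³ - 24y³ = 1. For fixed y, x³ = 24·y³ + 1, so a solution requires the RHS to be a perfect cube.
Strategy: iterate y from -35 to 35, compute RHS = 24·y³ + 1, and check whether it is a (positive or negative) perfect cube.
Check small values of y:
  y = 0: RHS = 1 = (1)³ ⇒ x = 1 works.
  y = 1: RHS = 25 is not a perfect cube.
  y = -1: RHS = -23 is not a perfect cube.
  y = 2: RHS = 193 is not a perfect cube.
  y = -2: RHS = -191 is not a perfect cube.
  y = 3: RHS = 649 is not a perfect cube.
  y = -3: RHS = -647 is not a perfect cube.
Continuing the search up to |y| = 35 finds no further solutions beyond those listed.
Collected solutions: (1, 0).

Solutions (with |y| ≤ 35): (1, 0).


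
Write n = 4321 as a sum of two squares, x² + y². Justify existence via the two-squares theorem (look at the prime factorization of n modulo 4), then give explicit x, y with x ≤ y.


Step 1: Factor n = 4321 = 29 · 149.
Step 2: Check the mod-4 condition on each prime factor: 29 ≡ 1 (mod 4), exponent 1; 149 ≡ 1 (mod 4), exponent 1.
All primes ≡ 3 (mod 4) appear to even exponent (or don't appear), so by the two-squares theorem n IS expressible as a sum of two squares.
Step 3: Build a representation. Here n = 29 · 149 is a product of primes ≡ 1 (mod 4). Each prime p ≡ 1 (mod 4) is itself a sum of two squares; find a² by testing p − a² for a perfect square:
  29: 29 − 1² = 28, 29 − 2² = 25 = 5² ⇒ 29 = 2² + 5².
  149: 149 − 1² = 148, 149 − 2² = 145, 149 − 3² = 140, 149 − 4² = 133, 149 − 5² = 124, 149 − 6² = 113, 149 − 7² = 100 = 10² ⇒ 149 = 7² + 10².
  Combine using the Brahmagupta–Fibonacci identity (a² + b²)(c² + d²) = (ac − bd)² + (ad + bc)² = (ac + bd)² + (ad − bc)²:
  29 · 149 = 4321: from (2² + 5²)(7² + 10²), take (2·7 − 5·10, 2·10 + 5·7) = (14 − 50, 20 + 35) = (-36, 55); dropping signs (only squares matter) gives (36, 55); check 36² + 55² = 1296 + 3025 = 4321 ✓.
Step 4: Order so x ≤ y and verify: 36² + 55² = 1296 + 3025 = 4321 = n. ✓

n = 4321 = 36² + 55² (one valid representation with x ≤ y).


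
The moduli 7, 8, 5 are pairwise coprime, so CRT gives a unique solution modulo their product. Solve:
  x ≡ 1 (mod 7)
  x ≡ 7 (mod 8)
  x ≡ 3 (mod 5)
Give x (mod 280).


Moduli 7, 8, 5 are pairwise coprime; by CRT there is a unique solution modulo M = 7 · 8 · 5 = 280.
Solve pairwise, accumulating the modulus:
  Start with x ≡ 1 (mod 7).
  Combine with x ≡ 7 (mod 8): since gcd(7, 8) = 1, we get a unique residue mod 56.
    Write x = 1 + 7·t and substitute into x ≡ 7 (mod 8): 7·t ≡ 7 − 1 = 6 (mod 8).
    The inverse of 7 mod 8 is 7 (since 7·7 = 49 = 6·8 + 1), so t ≡ 7·6 = 42 ≡ 2 (mod 8).
    Then x = 1 + 7·2 = 15, valid modulo lcm(7, 8) = 56: x ≡ 15 (mod 56).
  Combine with x ≡ 3 (mod 5): since gcd(56, 5) = 1, we get a unique residue mod 280.
    Write x = 15 + 56·t and substitute into x ≡ 3 (mod 5): 56·t ≡ 3 − 15 = -12 (mod 5).
    Reduce coefficients mod 5: 1·t ≡ 3 (mod 5).
    So t ≡ 3 (mod 5).
    Then x = 15 + 56·3 = 183, valid modulo lcm(56, 5) = 280: x ≡ 183 (mod 280).
Verify: 183 mod 7 = 1 ✓, 183 mod 8 = 7 ✓, 183 mod 5 = 3 ✓.

x ≡ 183 (mod 280).


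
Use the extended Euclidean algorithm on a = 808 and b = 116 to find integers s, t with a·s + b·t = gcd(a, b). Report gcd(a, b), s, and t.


Euclidean algorithm on (808, 116) — divide until remainder is 0:
  808 = 6 · 116 + 112
  116 = 1 · 112 + 4
  112 = 28 · 4 + 0
gcd(808, 116) = 4.
Track Bezout coefficients alongside the remainders: start with r₀ = 808 = a·1 + b·0 (s = 1, t = 0) and r₁ = 116 = a·0 + b·1 (s = 0, t = 1); each new remainder r_{k+1} = r_{k-1} − q_k·r_k inherits s_{k+1} = s_{k-1} − q_k·s_k, t_{k+1} = t_{k-1} − q_k·t_k, so r_k = a·s_k + b·t_k at every step:
  q = 6: r = 112, s = 1 − 6·0 = 1, t = 0 − 6·1 = -6  (check: 808·1 + 116·(-6) = 112)
  q = 1: r = 4, s = 0 − 1·1 = -1, t = 1 − 1·(-6) = 7  (check: 808·(-1) + 116·7 = 4)
The row with r = 4 (the gcd) gives the Bezout coefficients s = -1, t = 7.
Result: 808 · (-1) + 116 · (7) = 4.

gcd(808, 116) = 4; s = -1, t = 7 (check: 808·(-1) + 116·7 = 4).


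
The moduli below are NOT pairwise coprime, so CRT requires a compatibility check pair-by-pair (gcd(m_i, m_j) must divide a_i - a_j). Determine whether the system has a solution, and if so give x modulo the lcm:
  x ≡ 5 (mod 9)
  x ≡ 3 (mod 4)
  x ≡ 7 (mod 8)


Moduli 9, 4, 8 are not pairwise coprime, so CRT works modulo lcm(m_i) when all pairwise compatibility conditions hold.
Pairwise compatibility: gcd(m_i, m_j) must divide a_i - a_j for every pair.
Merge one congruence at a time:
  Start: x ≡ 5 (mod 9).
  Combine with x ≡ 3 (mod 4): gcd(9, 4) = 1; 3 - 5 = -2, which IS divisible by 1, so compatible.
    Write x = 5 + 9·t and substitute into x ≡ 3 (mod 4): 9·t ≡ 3 − 5 = -2 (mod 4).
    Reduce coefficients mod 4: 1·t ≡ 2 (mod 4).
    So t ≡ 2 (mod 4).
    Then x = 5 + 9·2 = 23, valid modulo lcm(9, 4) = 36: x ≡ 23 (mod 36).
  Combine with x ≡ 7 (mod 8): gcd(36, 8) = 4; 7 - 23 = -16, which IS divisible by 4, so compatible.
    Write x = 23 + 36·t and substitute into x ≡ 7 (mod 8): 36·t ≡ 7 − 23 = -16 (mod 8).
    Divide the congruence (and modulus) by g = 4: 9·t ≡ -4 (mod 2).
    Reduce coefficients mod 2: 1·t ≡ 0 (mod 2).
    So t ≡ 0 (mod 2).
    Then x = 23 + 36·0 = 23, valid modulo lcm(36, 8) = 72: x ≡ 23 (mod 72).
Verify: 23 mod 9 = 5, 23 mod 4 = 3, 23 mod 8 = 7.

x ≡ 23 (mod 72).


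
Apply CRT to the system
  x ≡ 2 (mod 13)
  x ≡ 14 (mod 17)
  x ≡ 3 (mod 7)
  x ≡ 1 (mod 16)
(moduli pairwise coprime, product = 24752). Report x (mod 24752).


Product of moduli M = 13 · 17 · 7 · 16 = 24752.
Merge one congruence at a time:
  Start: x ≡ 2 (mod 13).
  Combine with x ≡ 14 (mod 17); new modulus lcm = 221.
    Write x = 2 + 13·t and substitute into x ≡ 14 (mod 17): 13·t ≡ 14 − 2 = 12 (mod 17).
    The inverse of 13 mod 17 is 4 (since 13·4 = 52 = 3·17 + 1), so t ≡ 4·12 = 48 ≡ 14 (mod 17).
    Then x = 2 + 13·14 = 184, valid modulo lcm(13, 17) = 221: x ≡ 184 (mod 221).
  Combine with x ≡ 3 (mod 7); new modulus lcm = 1547.
    Write x = 184 + 221·t and substitute into x ≡ 3 (mod 7): 221·t ≡ 3 − 184 = -181 (mod 7).
    Reduce coefficients mod 7: 4·t ≡ 1 (mod 7).
    The inverse of 4 mod 7 is 2 (since 4·2 = 8 = 1·7 + 1), so t ≡ 2·1 = 2 ≡ 2 (mod 7).
    Then x = 184 + 221·2 = 626, valid modulo lcm(221, 7) = 1547: x ≡ 626 (mod 1547).
  Combine with x ≡ 1 (mod 16); new modulus lcm = 24752.
    Write x = 626 + 1547·t and substitute into x ≡ 1 (mod 16): 1547·t ≡ 1 − 626 = -625 (mod 16).
    Reduce coefficients mod 16: 11·t ≡ 15 (mod 16).
    The inverse of 11 mod 16 is 3 (since 11·3 = 33 = 2·16 + 1), so t ≡ 3·15 = 45 ≡ 13 (mod 16).
    Then x = 626 + 1547·13 = 20737, valid modulo lcm(1547, 16) = 24752: x ≡ 20737 (mod 24752).
Verify against each original: 20737 mod 13 = 2, 20737 mod 17 = 14, 20737 mod 7 = 3, 20737 mod 16 = 1.

x ≡ 20737 (mod 24752).


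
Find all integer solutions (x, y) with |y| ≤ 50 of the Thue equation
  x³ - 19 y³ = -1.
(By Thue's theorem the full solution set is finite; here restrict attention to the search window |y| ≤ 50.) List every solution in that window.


The equation is x³ - 19y³ = -1. For fixed y, x³ = 19·y³ − 1, so a solution requires the RHS to be a perfect cube.
Strategy: iterate y from -50 to 50, compute RHS = 19·y³ − 1, and check whether it is a (positive or negative) perfect cube.
Check small values of y:
  y = 0: RHS = -1 = (-1)³ ⇒ x = -1 works.
  y = 1: RHS = 18 is not a perfect cube.
  y = -1: RHS = -20 is not a perfect cube.
  y = 2: RHS = 151 is not a perfect cube.
  y = -2: RHS = -153 is not a perfect cube.
  y = 3: RHS = 512 = (8)³ ⇒ x = 8 works.
  y = -3: RHS = -514 is not a perfect cube.
Continuing the search up to |y| = 50 finds no further solutions beyond those listed.
Collected solutions: (-1, 0), (8, 3).

Solutions (with |y| ≤ 50): (-1, 0), (8, 3).


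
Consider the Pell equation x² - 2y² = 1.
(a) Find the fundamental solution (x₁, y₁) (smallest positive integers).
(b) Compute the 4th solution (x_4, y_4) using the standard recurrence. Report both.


Step 1: Find the fundamental solution (x₁, y₁) of x² - 2y² = 1.
  Expand √2 as a continued fraction. a₀ = ⌊√2⌋ = 1; iterate m_{k+1} = d_k·a_k − m_k, d_{k+1} = (2 − m_{k+1}²)/d_k, a_{k+1} = ⌊(a₀ + m_{k+1})/d_{k+1}⌋ (starting m₀ = 0, d₀ = 1), with convergents p_k = a_k·p_{k-1} + p_{k-2}, q_k = a_k·q_{k-1} + q_{k-2} (p₋₁ = 1, q₋₁ = 0):
  k = 0: a₀ = 1; p₀/q₀ = 1/1; p₀² − 2·q₀² = 1 − 2 = -1.
  k = 1: m = 1, d = 1, a = ⌊(1 + 1)/1⌋ = 2; p/q = (2·1 + 1)/(2·1 + 0) = 3/2; p² − 2·q² = 9 − 8 = 1.
  The first convergent with p² − 2·q² = 1 gives the fundamental solution (x₁, y₁) = (3, 2).
Step 2: Apply the recurrence (x_{n+1}, y_{n+1}) = (x₁x_n + 2y₁y_n, x₁y_n + y₁x_n) repeatedly.
  From (x_1, y_1) = (3, 2): x_2 = 3·3 + 2·2·2 = 17; y_2 = 3·2 + 2·3 = 12.
  From (x_2, y_2) = (17, 12): x_3 = 3·17 + 2·2·12 = 99; y_3 = 3·12 + 2·17 = 70.
  From (x_3, y_3) = (99, 70): x_4 = 3·99 + 2·2·70 = 577; y_4 = 3·70 + 2·99 = 408.
Step 3: Verify x_4² - 2·y_4² = 332929 - 332928 = 1 (should be 1). ✓

(x_1, y_1) = (3, 2); (x_4, y_4) = (577, 408).


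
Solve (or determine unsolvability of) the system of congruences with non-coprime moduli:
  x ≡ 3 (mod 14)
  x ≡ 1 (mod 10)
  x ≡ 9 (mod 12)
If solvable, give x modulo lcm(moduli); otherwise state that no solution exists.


Moduli 14, 10, 12 are not pairwise coprime, so CRT works modulo lcm(m_i) when all pairwise compatibility conditions hold.
Pairwise compatibility: gcd(m_i, m_j) must divide a_i - a_j for every pair.
Merge one congruence at a time:
  Start: x ≡ 3 (mod 14).
  Combine with x ≡ 1 (mod 10): gcd(14, 10) = 2; 1 - 3 = -2, which IS divisible by 2, so compatible.
    Write x = 3 + 14·t and substitute into x ≡ 1 (mod 10): 14·t ≡ 1 − 3 = -2 (mod 10).
    Divide the congruence (and modulus) by g = 2: 7·t ≡ -1 (mod 5).
    Reduce coefficients mod 5: 2·t ≡ 4 (mod 5).
    The inverse of 2 mod 5 is 3 (since 2·3 = 6 = 1·5 + 1), so t ≡ 3·4 = 12 ≡ 2 (mod 5).
    Then x = 3 + 14·2 = 31, valid modulo lcm(14, 10) = 70: x ≡ 31 (mod 70).
  Combine with x ≡ 9 (mod 12): gcd(70, 12) = 2; 9 - 31 = -22, which IS divisible by 2, so compatible.
    Write x = 31 + 70·t and substitute into x ≡ 9 (mod 12): 70·t ≡ 9 − 31 = -22 (mod 12).
    Divide the congruence (and modulus) by g = 2: 35·t ≡ -11 (mod 6).
    Reduce coefficients mod 6: 5·t ≡ 1 (mod 6).
    The inverse of 5 mod 6 is 5 (since 5·5 = 25 = 4·6 + 1), so t ≡ 5·1 = 5 ≡ 5 (mod 6).
    Then x = 31 + 70·5 = 381, valid modulo lcm(70, 12) = 420: x ≡ 381 (mod 420).
Verify: 381 mod 14 = 3, 381 mod 10 = 1, 381 mod 12 = 9.

x ≡ 381 (mod 420).


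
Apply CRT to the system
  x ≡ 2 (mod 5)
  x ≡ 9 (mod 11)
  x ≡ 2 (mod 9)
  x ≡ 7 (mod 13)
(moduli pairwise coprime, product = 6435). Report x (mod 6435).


Product of moduli M = 5 · 11 · 9 · 13 = 6435.
Merge one congruence at a time:
  Start: x ≡ 2 (mod 5).
  Combine with x ≡ 9 (mod 11); new modulus lcm = 55.
    Write x = 2 + 5·t and substitute into x ≡ 9 (mod 11): 5·t ≡ 9 − 2 = 7 (mod 11).
    The inverse of 5 mod 11 is 9 (since 5·9 = 45 = 4·11 + 1), so t ≡ 9·7 = 63 ≡ 8 (mod 11).
    Then x = 2 + 5·8 = 42, valid modulo lcm(5, 11) = 55: x ≡ 42 (mod 55).
  Combine with x ≡ 2 (mod 9); new modulus lcm = 495.
    Write x = 42 + 55·t and substitute into x ≡ 2 (mod 9): 55·t ≡ 2 − 42 = -40 (mod 9).
    Reduce coefficients mod 9: 1·t ≡ 5 (mod 9).
    So t ≡ 5 (mod 9).
    Then x = 42 + 55·5 = 317, valid modulo lcm(55, 9) = 495: x ≡ 317 (mod 495).
  Combine with x ≡ 7 (mod 13); new modulus lcm = 6435.
    Write x = 317 + 495·t and substitute into x ≡ 7 (mod 13): 495·t ≡ 7 − 317 = -310 (mod 13).
    Reduce coefficients mod 13: 1·t ≡ 2 (mod 13).
    So t ≡ 2 (mod 13).
    Then x = 317 + 495·2 = 1307, valid modulo lcm(495, 13) = 6435: x ≡ 1307 (mod 6435).
Verify against each original: 1307 mod 5 = 2, 1307 mod 11 = 9, 1307 mod 9 = 2, 1307 mod 13 = 7.

x ≡ 1307 (mod 6435).


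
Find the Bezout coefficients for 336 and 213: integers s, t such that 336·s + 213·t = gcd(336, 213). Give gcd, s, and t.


Euclidean algorithm on (336, 213) — divide until remainder is 0:
  336 = 1 · 213 + 123
  213 = 1 · 123 + 90
  123 = 1 · 90 + 33
  90 = 2 · 33 + 24
  33 = 1 · 24 + 9
  24 = 2 · 9 + 6
  9 = 1 · 6 + 3
  6 = 2 · 3 + 0
gcd(336, 213) = 3.
Track Bezout coefficients alongside the remainders: start with r₀ = 336 = a·1 + b·0 (s = 1, t = 0) and r₁ = 213 = a·0 + b·1 (s = 0, t = 1); each new remainder r_{k+1} = r_{k-1} − q_k·r_k inherits s_{k+1} = s_{k-1} − q_k·s_k, t_{k+1} = t_{k-1} − q_k·t_k, so r_k = a·s_k + b·t_k at every step:
  q = 1: r = 123, s = 1 − 1·0 = 1, t = 0 − 1·1 = -1  (check: 336·1 + 213·(-1) = 123)
  q = 1: r = 90, s = 0 − 1·1 = -1, t = 1 − 1·(-1) = 2  (check: 336·(-1) + 213·2 = 90)
  q = 1: r = 33, s = 1 − 1·(-1) = 2, t = -1 − 1·2 = -3  (check: 336·2 + 213·(-3) = 33)
  q = 2: r = 24, s = -1 − 2·2 = -5, t = 2 − 2·(-3) = 8  (check: 336·(-5) + 213·8 = 24)
  q = 1: r = 9, s = 2 − 1·(-5) = 7, t = -3 − 1·8 = -11  (check: 336·7 + 213·(-11) = 9)
  q = 2: r = 6, s = -5 − 2·7 = -19, t = 8 − 2·(-11) = 30  (check: 336·(-19) + 213·30 = 6)
  q = 1: r = 3, s = 7 − 1·(-19) = 26, t = -11 − 1·30 = -41  (check: 336·26 + 213·(-41) = 3)
The row with r = 3 (the gcd) gives the Bezout coefficients s = 26, t = -41.
Result: 336 · (26) + 213 · (-41) = 3.

gcd(336, 213) = 3; s = 26, t = -41 (check: 336·26 + 213·(-41) = 3).


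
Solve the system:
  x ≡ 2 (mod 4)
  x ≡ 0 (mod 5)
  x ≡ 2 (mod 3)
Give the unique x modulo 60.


Moduli 4, 5, 3 are pairwise coprime; by CRT there is a unique solution modulo M = 4 · 5 · 3 = 60.
Solve pairwise, accumulating the modulus:
  Start with x ≡ 2 (mod 4).
  Combine with x ≡ 0 (mod 5): since gcd(4, 5) = 1, we get a unique residue mod 20.
    Write x = 2 + 4·t and substitute into x ≡ 0 (mod 5): 4·t ≡ 0 − 2 = -2 (mod 5).
    Reduce coefficients mod 5: 4·t ≡ 3 (mod 5).
    The inverse of 4 mod 5 is 4 (since 4·4 = 16 = 3·5 + 1), so t ≡ 4·3 = 12 ≡ 2 (mod 5).
    Then x = 2 + 4·2 = 10, valid modulo lcm(4, 5) = 20: x ≡ 10 (mod 20).
  Combine with x ≡ 2 (mod 3): since gcd(20, 3) = 1, we get a unique residue mod 60.
    Write x = 10 + 20·t and substitute into x ≡ 2 (mod 3): 20·t ≡ 2 − 10 = -8 (mod 3).
    Reduce coefficients mod 3: 2·t ≡ 1 (mod 3).
    The inverse of 2 mod 3 is 2 (since 2·2 = 4 = 1·3 + 1), so t ≡ 2·1 = 2 ≡ 2 (mod 3).
    Then x = 10 + 20·2 = 50, valid modulo lcm(20, 3) = 60: x ≡ 50 (mod 60).
Verify: 50 mod 4 = 2 ✓, 50 mod 5 = 0 ✓, 50 mod 3 = 2 ✓.

x ≡ 50 (mod 60).


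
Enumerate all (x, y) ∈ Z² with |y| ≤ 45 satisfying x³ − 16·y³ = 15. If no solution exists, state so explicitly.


The equation is x³ - 16y³ = 15. For fixed y, x³ = 16·y³ + 15, so a solution requires the RHS to be a perfect cube.
Strategy: iterate y from -45 to 45, compute RHS = 16·y³ + 15, and check whether it is a (positive or negative) perfect cube.
Check small values of y:
  y = 0: RHS = 15 is not a perfect cube.
  y = 1: RHS = 31 is not a perfect cube.
  y = -1: RHS = -1 = (-1)³ ⇒ x = -1 works.
  y = 2: RHS = 143 is not a perfect cube.
  y = -2: RHS = -113 is not a perfect cube.
  y = 3: RHS = 447 is not a perfect cube.
  y = -3: RHS = -417 is not a perfect cube.
Continuing the search up to |y| = 45 finds no further solutions beyond those listed.
Collected solutions: (-1, -1).

Solutions (with |y| ≤ 45): (-1, -1).


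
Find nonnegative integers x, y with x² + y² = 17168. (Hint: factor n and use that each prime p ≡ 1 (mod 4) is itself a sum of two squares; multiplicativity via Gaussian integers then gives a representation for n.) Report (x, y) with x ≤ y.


Step 1: Factor n = 17168 = 2^4 · 29 · 37.
Step 2: Check the mod-4 condition on each prime factor: 2 = 2 (special); 29 ≡ 1 (mod 4), exponent 1; 37 ≡ 1 (mod 4), exponent 1.
All primes ≡ 3 (mod 4) appear to even exponent (or don't appear), so by the two-squares theorem n IS expressible as a sum of two squares.
Step 3: Build a representation. Group n = k² · m with k = 4 and m = 29 · 37 = 1073 (a product of primes ≡ 1 (mod 4)); a representation of m scales to one of n via (k·x)² + (k·y)² = k²(x² + y²). Each prime p ≡ 1 (mod 4) is itself a sum of two squares; find a² by testing p − a² for a perfect square:
  29: 29 − 1² = 28, 29 − 2² = 25 = 5² ⇒ 29 = 2² + 5².
  37: 37 − 1² = 36 = 6² ⇒ 37 = 1² + 6².
  Combine using the Brahmagupta–Fibonacci identity (a² + b²)(c² + d²) = (ac − bd)² + (ad + bc)² = (ac + bd)² + (ad − bc)²:
  29 · 37 = 1073: from (2² + 5²)(1² + 6²), take (2·1 − 5·6, 2·6 + 5·1) = (2 − 30, 12 + 5) = (-28, 17); dropping signs (only squares matter) gives (28, 17); check 28² + 17² = 784 + 289 = 1073 ✓.
  Scale by k = 4: (4·28, 4·17) = (112, 68).
Step 4: Order so x ≤ y and verify: 68² + 112² = 4624 + 12544 = 17168 = n. ✓

n = 17168 = 68² + 112² (one valid representation with x ≤ y).


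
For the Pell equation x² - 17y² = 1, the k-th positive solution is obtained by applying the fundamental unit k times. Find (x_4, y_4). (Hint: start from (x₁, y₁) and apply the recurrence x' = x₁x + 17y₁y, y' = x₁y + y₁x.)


Step 1: Find the fundamental solution (x₁, y₁) of x² - 17y² = 1.
  Expand √17 as a continued fraction. a₀ = ⌊√17⌋ = 4; iterate m_{k+1} = d_k·a_k − m_k, d_{k+1} = (17 − m_{k+1}²)/d_k, a_{k+1} = ⌊(a₀ + m_{k+1})/d_{k+1}⌋ (starting m₀ = 0, d₀ = 1), with convergents p_k = a_k·p_{k-1} + p_{k-2}, q_k = a_k·q_{k-1} + q_{k-2} (p₋₁ = 1, q₋₁ = 0):
  k = 0: a₀ = 4; p₀/q₀ = 4/1; p₀² − 17·q₀² = 16 − 17 = -1.
  k = 1: m = 4, d = 1, a = ⌊(4 + 4)/1⌋ = 8; p/q = (8·4 + 1)/(8·1 + 0) = 33/8; p² − 17·q² = 1089 − 1088 = 1.
  The first convergent with p² − 17·q² = 1 gives the fundamental solution (x₁, y₁) = (33, 8).
Step 2: Apply the recurrence (x_{n+1}, y_{n+1}) = (x₁x_n + 17y₁y_n, x₁y_n + y₁x_n) repeatedly.
  From (x_1, y_1) = (33, 8): x_2 = 33·33 + 17·8·8 = 2177; y_2 = 33·8 + 8·33 = 528.
  From (x_2, y_2) = (2177, 528): x_3 = 33·2177 + 17·8·528 = 143649; y_3 = 33·528 + 8·2177 = 34840.
  From (x_3, y_3) = (143649, 34840): x_4 = 33·143649 + 17·8·34840 = 9478657; y_4 = 33·34840 + 8·143649 = 2298912.
Step 3: Verify x_4² - 17·y_4² = 89844938523649 - 89844938523648 = 1 (should be 1). ✓

(x_1, y_1) = (33, 8); (x_4, y_4) = (9478657, 2298912).


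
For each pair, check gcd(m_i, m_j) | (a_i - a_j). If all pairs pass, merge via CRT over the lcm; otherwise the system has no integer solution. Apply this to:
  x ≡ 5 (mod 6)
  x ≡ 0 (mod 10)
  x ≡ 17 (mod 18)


Moduli 6, 10, 18 are not pairwise coprime, so CRT works modulo lcm(m_i) when all pairwise compatibility conditions hold.
Pairwise compatibility: gcd(m_i, m_j) must divide a_i - a_j for every pair.
Merge one congruence at a time:
  Start: x ≡ 5 (mod 6).
  Combine with x ≡ 0 (mod 10): gcd(6, 10) = 2, and 0 - 5 = -5 is NOT divisible by 2.
    ⇒ system is inconsistent (no integer solution).

No solution (the system is inconsistent).


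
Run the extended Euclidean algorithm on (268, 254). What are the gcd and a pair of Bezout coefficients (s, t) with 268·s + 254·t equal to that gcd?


Euclidean algorithm on (268, 254) — divide until remainder is 0:
  268 = 1 · 254 + 14
  254 = 18 · 14 + 2
  14 = 7 · 2 + 0
gcd(268, 254) = 2.
Track Bezout coefficients alongside the remainders: start with r₀ = 268 = a·1 + b·0 (s = 1, t = 0) and r₁ = 254 = a·0 + b·1 (s = 0, t = 1); each new remainder r_{k+1} = r_{k-1} − q_k·r_k inherits s_{k+1} = s_{k-1} − q_k·s_k, t_{k+1} = t_{k-1} − q_k·t_k, so r_k = a·s_k + b·t_k at every step:
  q = 1: r = 14, s = 1 − 1·0 = 1, t = 0 − 1·1 = -1  (check: 268·1 + 254·(-1) = 14)
  q = 18: r = 2, s = 0 − 18·1 = -18, t = 1 − 18·(-1) = 19  (check: 268·(-18) + 254·19 = 2)
The row with r = 2 (the gcd) gives the Bezout coefficients s = -18, t = 19.
Result: 268 · (-18) + 254 · (19) = 2.

gcd(268, 254) = 2; s = -18, t = 19 (check: 268·(-18) + 254·19 = 2).


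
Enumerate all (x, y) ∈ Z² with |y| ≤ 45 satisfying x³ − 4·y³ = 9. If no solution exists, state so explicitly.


The equation is x³ - 4y³ = 9. For fixed y, x³ = 4·y³ + 9, so a solution requires the RHS to be a perfect cube.
Strategy: iterate y from -45 to 45, compute RHS = 4·y³ + 9, and check whether it is a (positive or negative) perfect cube.
Check small values of y:
  y = 0: RHS = 9 is not a perfect cube.
  y = 1: RHS = 13 is not a perfect cube.
  y = -1: RHS = 5 is not a perfect cube.
  y = 2: RHS = 41 is not a perfect cube.
  y = -2: RHS = -23 is not a perfect cube.
  y = 3: RHS = 117 is not a perfect cube.
  y = -3: RHS = -99 is not a perfect cube.
Continuing the search up to |y| = 45 finds no solutions either.
No (x, y) in the scanned range satisfies the equation.

No integer solutions with |y| ≤ 45.


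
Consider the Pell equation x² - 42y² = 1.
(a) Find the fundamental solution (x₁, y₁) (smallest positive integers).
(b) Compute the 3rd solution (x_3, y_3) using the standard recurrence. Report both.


Step 1: Find the fundamental solution (x₁, y₁) of x² - 42y² = 1.
  Expand √42 as a continued fraction. a₀ = ⌊√42⌋ = 6; iterate m_{k+1} = d_k·a_k − m_k, d_{k+1} = (42 − m_{k+1}²)/d_k, a_{k+1} = ⌊(a₀ + m_{k+1})/d_{k+1}⌋ (starting m₀ = 0, d₀ = 1), with convergents p_k = a_k·p_{k-1} + p_{k-2}, q_k = a_k·q_{k-1} + q_{k-2} (p₋₁ = 1, q₋₁ = 0):
  k = 0: a₀ = 6; p₀/q₀ = 6/1; p₀² − 42·q₀² = 36 − 42 = -6.
  k = 1: m = 6, d = 6, a = ⌊(6 + 6)/6⌋ = 2; p/q = (2·6 + 1)/(2·1 + 0) = 13/2; p² − 42·q² = 169 − 168 = 1.
  The first convergent with p² − 42·q² = 1 gives the fundamental solution (x₁, y₁) = (13, 2).
Step 2: Apply the recurrence (x_{n+1}, y_{n+1}) = (x₁x_n + 42y₁y_n, x₁y_n + y₁x_n) repeatedly.
  From (x_1, y_1) = (13, 2): x_2 = 13·13 + 42·2·2 = 337; y_2 = 13·2 + 2·13 = 52.
  From (x_2, y_2) = (337, 52): x_3 = 13·337 + 42·2·52 = 8749; y_3 = 13·52 + 2·337 = 1350.
Step 3: Verify x_3² - 42·y_3² = 76545001 - 76545000 = 1 (should be 1). ✓

(x_1, y_1) = (13, 2); (x_3, y_3) = (8749, 1350).


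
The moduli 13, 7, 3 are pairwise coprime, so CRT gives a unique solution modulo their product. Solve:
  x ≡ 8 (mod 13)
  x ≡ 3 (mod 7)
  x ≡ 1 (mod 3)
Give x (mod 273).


Moduli 13, 7, 3 are pairwise coprime; by CRT there is a unique solution modulo M = 13 · 7 · 3 = 273.
Solve pairwise, accumulating the modulus:
  Start with x ≡ 8 (mod 13).
  Combine with x ≡ 3 (mod 7): since gcd(13, 7) = 1, we get a unique residue mod 91.
    Write x = 8 + 13·t and substitute into x ≡ 3 (mod 7): 13·t ≡ 3 − 8 = -5 (mod 7).
    Reduce coefficients mod 7: 6·t ≡ 2 (mod 7).
    The inverse of 6 mod 7 is 6 (since 6·6 = 36 = 5·7 + 1), so t ≡ 6·2 = 12 ≡ 5 (mod 7).
    Then x = 8 + 13·5 = 73, valid modulo lcm(13, 7) = 91: x ≡ 73 (mod 91).
  Combine with x ≡ 1 (mod 3): since gcd(91, 3) = 1, we get a unique residue mod 273.
    Write x = 73 + 91·t and substitute into x ≡ 1 (mod 3): 91·t ≡ 1 − 73 = -72 (mod 3).
    Reduce coefficients mod 3: 1·t ≡ 0 (mod 3).
    So t ≡ 0 (mod 3).
    Then x = 73 + 91·0 = 73, valid modulo lcm(91, 3) = 273: x ≡ 73 (mod 273).
Verify: 73 mod 13 = 8 ✓, 73 mod 7 = 3 ✓, 73 mod 3 = 1 ✓.

x ≡ 73 (mod 273).


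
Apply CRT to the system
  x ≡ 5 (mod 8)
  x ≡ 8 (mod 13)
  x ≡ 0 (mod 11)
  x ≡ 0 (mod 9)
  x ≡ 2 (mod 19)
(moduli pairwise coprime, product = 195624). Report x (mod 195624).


Product of moduli M = 8 · 13 · 11 · 9 · 19 = 195624.
Merge one congruence at a time:
  Start: x ≡ 5 (mod 8).
  Combine with x ≡ 8 (mod 13); new modulus lcm = 104.
    Write x = 5 + 8·t and substitute into x ≡ 8 (mod 13): 8·t ≡ 8 − 5 = 3 (mod 13).
    The inverse of 8 mod 13 is 5 (since 8·5 = 40 = 3·13 + 1), so t ≡ 5·3 = 15 ≡ 2 (mod 13).
    Then x = 5 + 8·2 = 21, valid modulo lcm(8, 13) = 104: x ≡ 21 (mod 104).
  Combine with x ≡ 0 (mod 11); new modulus lcm = 1144.
    Write x = 21 + 104·t and substitute into x ≡ 0 (mod 11): 104·t ≡ 0 − 21 = -21 (mod 11).
    Reduce coefficients mod 11: 5·t ≡ 1 (mod 11).
    The inverse of 5 mod 11 is 9 (since 5·9 = 45 = 4·11 + 1), so t ≡ 9·1 = 9 ≡ 9 (mod 11).
    Then x = 21 + 104·9 = 957, valid modulo lcm(104, 11) = 1144: x ≡ 957 (mod 1144).
  Combine with x ≡ 0 (mod 9); new modulus lcm = 10296.
    Write x = 957 + 1144·t and substitute into x ≡ 0 (mod 9): 1144·t ≡ 0 − 957 = -957 (mod 9).
    Reduce coefficients mod 9: 1·t ≡ 6 (mod 9).
    So t ≡ 6 (mod 9).
    Then x = 957 + 1144·6 = 7821, valid modulo lcm(1144, 9) = 10296: x ≡ 7821 (mod 10296).
  Combine with x ≡ 2 (mod 19); new modulus lcm = 195624.
    Write x = 7821 + 10296·t and substitute into x ≡ 2 (mod 19): 10296·t ≡ 2 − 7821 = -7819 (mod 19).
    Reduce coefficients mod 19: 17·t ≡ 9 (mod 19).
    The inverse of 17 mod 19 is 9 (since 17·9 = 153 = 8·19 + 1), so t ≡ 9·9 = 81 ≡ 5 (mod 19).
    Then x = 7821 + 10296·5 = 59301, valid modulo lcm(10296, 19) = 195624: x ≡ 59301 (mod 195624).
Verify against each original: 59301 mod 8 = 5, 59301 mod 13 = 8, 59301 mod 11 = 0, 59301 mod 9 = 0, 59301 mod 19 = 2.

x ≡ 59301 (mod 195624).


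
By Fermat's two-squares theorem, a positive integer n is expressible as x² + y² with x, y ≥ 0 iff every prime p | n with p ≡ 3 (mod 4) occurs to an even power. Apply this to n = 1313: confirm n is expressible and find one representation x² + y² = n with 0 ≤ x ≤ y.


Step 1: Factor n = 1313 = 13 · 101.
Step 2: Check the mod-4 condition on each prime factor: 13 ≡ 1 (mod 4), exponent 1; 101 ≡ 1 (mod 4), exponent 1.
All primes ≡ 3 (mod 4) appear to even exponent (or don't appear), so by the two-squares theorem n IS expressible as a sum of two squares.
Step 3: Build a representation. Here n = 13 · 101 is a product of primes ≡ 1 (mod 4). Each prime p ≡ 1 (mod 4) is itself a sum of two squares; find a² by testing p − a² for a perfect square:
  13: 13 − 1² = 12, 13 − 2² = 9 = 3² ⇒ 13 = 2² + 3².
  101: 101 − 1² = 100 = 10² ⇒ 101 = 1² + 10².
  Combine using the Brahmagupta–Fibonacci identity (a² + b²)(c² + d²) = (ac − bd)² + (ad + bc)² = (ac + bd)² + (ad − bc)²:
  13 · 101 = 1313: from (2² + 3²)(1² + 10²), take (2·1 − 3·10, 2·10 + 3·1) = (2 − 30, 20 + 3) = (-28, 23); dropping signs (only squares matter) gives (28, 23); check 28² + 23² = 784 + 529 = 1313 ✓.
Step 4: Order so x ≤ y and verify: 23² + 28² = 529 + 784 = 1313 = n. ✓

n = 1313 = 23² + 28² (one valid representation with x ≤ y).


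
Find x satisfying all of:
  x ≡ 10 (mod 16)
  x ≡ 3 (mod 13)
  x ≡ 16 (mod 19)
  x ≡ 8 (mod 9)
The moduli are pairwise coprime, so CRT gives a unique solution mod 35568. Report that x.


Product of moduli M = 16 · 13 · 19 · 9 = 35568.
Merge one congruence at a time:
  Start: x ≡ 10 (mod 16).
  Combine with x ≡ 3 (mod 13); new modulus lcm = 208.
    Write x = 10 + 16·t and substitute into x ≡ 3 (mod 13): 16·t ≡ 3 − 10 = -7 (mod 13).
    Reduce coefficients mod 13: 3·t ≡ 6 (mod 13).
    The inverse of 3 mod 13 is 9 (since 3·9 = 27 = 2·13 + 1), so t ≡ 9·6 = 54 ≡ 2 (mod 13).
    Then x = 10 + 16·2 = 42, valid modulo lcm(16, 13) = 208: x ≡ 42 (mod 208).
  Combine with x ≡ 16 (mod 19); new modulus lcm = 3952.
    Write x = 42 + 208·t and substitute into x ≡ 16 (mod 19): 208·t ≡ 16 − 42 = -26 (mod 19).
    Reduce coefficients mod 19: 18·t ≡ 12 (mod 19).
    The inverse of 18 mod 19 is 18 (since 18·18 = 324 = 17·19 + 1), so t ≡ 18·12 = 216 ≡ 7 (mod 19).
    Then x = 42 + 208·7 = 1498, valid modulo lcm(208, 19) = 3952: x ≡ 1498 (mod 3952).
  Combine with x ≡ 8 (mod 9); new modulus lcm = 35568.
    Write x = 1498 + 3952·t and substitute into x ≡ 8 (mod 9): 3952·t ≡ 8 − 1498 = -1490 (mod 9).
    Reduce coefficients mod 9: 1·t ≡ 4 (mod 9).
    So t ≡ 4 (mod 9).
    Then x = 1498 + 3952·4 = 17306, valid modulo lcm(3952, 9) = 35568: x ≡ 17306 (mod 35568).
Verify against each original: 17306 mod 16 = 10, 17306 mod 13 = 3, 17306 mod 19 = 16, 17306 mod 9 = 8.

x ≡ 17306 (mod 35568).


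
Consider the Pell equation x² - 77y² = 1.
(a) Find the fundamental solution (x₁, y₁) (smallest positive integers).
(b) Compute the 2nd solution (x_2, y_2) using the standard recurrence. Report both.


Step 1: Find the fundamental solution (x₁, y₁) of x² - 77y² = 1.
  Expand √77 as a continued fraction. a₀ = ⌊√77⌋ = 8; iterate m_{k+1} = d_k·a_k − m_k, d_{k+1} = (77 − m_{k+1}²)/d_k, a_{k+1} = ⌊(a₀ + m_{k+1})/d_{k+1}⌋ (starting m₀ = 0, d₀ = 1), with convergents p_k = a_k·p_{k-1} + p_{k-2}, q_k = a_k·q_{k-1} + q_{k-2} (p₋₁ = 1, q₋₁ = 0):
  k = 0: a₀ = 8; p₀/q₀ = 8/1; p₀² − 77·q₀² = 64 − 77 = -13.
  k = 1: m = 8, d = 13, a = ⌊(8 + 8)/13⌋ = 1; p/q = (1·8 + 1)/(1·1 + 0) = 9/1; p² − 77·q² = 81 − 77 = 4.
  k = 2: m = 5, d = 4, a = ⌊(8 + 5)/4⌋ = 3; p/q = (3·9 + 8)/(3·1 + 1) = 35/4; p² − 77·q² = 1225 − 1232 = -7.
  k = 3: m = 7, d = 7, a = ⌊(8 + 7)/7⌋ = 2; p/q = (2·35 + 9)/(2·4 + 1) = 79/9; p² − 77·q² = 6241 − 6237 = 4.
  k = 4: m = 7, d = 4, a = ⌊(8 + 7)/4⌋ = 3; p/q = (3·79 + 35)/(3·9 + 4) = 272/31; p² − 77·q² = 73984 − 73997 = -13.
  k = 5: m = 5, d = 13, a = ⌊(8 + 5)/13⌋ = 1; p/q = (1·272 + 79)/(1·31 + 9) = 351/40; p² − 77·q² = 123201 − 123200 = 1.
  The first convergent with p² − 77·q² = 1 gives the fundamental solution (x₁, y₁) = (351, 40).
Step 2: Apply the recurrence (x_{n+1}, y_{n+1}) = (x₁x_n + 77y₁y_n, x₁y_n + y₁x_n) repeatedly.
  From (x_1, y_1) = (351, 40): x_2 = 351·351 + 77·40·40 = 246401; y_2 = 351·40 + 40·351 = 28080.
Step 3: Verify x_2² - 77·y_2² = 60713452801 - 60713452800 = 1 (should be 1). ✓

(x_1, y_1) = (351, 40); (x_2, y_2) = (246401, 28080).


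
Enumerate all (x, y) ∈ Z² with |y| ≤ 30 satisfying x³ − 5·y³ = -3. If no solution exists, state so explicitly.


The equation is x³ - 5y³ = -3. For fixed y, x³ = 5·y³ − 3, so a solution requires the RHS to be a perfect cube.
Strategy: iterate y from -30 to 30, compute RHS = 5·y³ − 3, and check whether it is a (positive or negative) perfect cube.
Check small values of y:
  y = 0: RHS = -3 is not a perfect cube.
  y = 1: RHS = 2 is not a perfect cube.
  y = -1: RHS = -8 = (-2)³ ⇒ x = -2 works.
  y = 2: RHS = 37 is not a perfect cube.
  y = -2: RHS = -43 is not a perfect cube.
  y = 3: RHS = 132 is not a perfect cube.
  y = -3: RHS = -138 is not a perfect cube.
Continuing the search up to |y| = 30 finds no further solutions beyond those listed.
Collected solutions: (-2, -1).

Solutions (with |y| ≤ 30): (-2, -1).


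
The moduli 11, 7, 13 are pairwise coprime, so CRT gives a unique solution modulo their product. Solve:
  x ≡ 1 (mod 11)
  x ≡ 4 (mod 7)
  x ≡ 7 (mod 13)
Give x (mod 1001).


Moduli 11, 7, 13 are pairwise coprime; by CRT there is a unique solution modulo M = 11 · 7 · 13 = 1001.
Solve pairwise, accumulating the modulus:
  Start with x ≡ 1 (mod 11).
  Combine with x ≡ 4 (mod 7): since gcd(11, 7) = 1, we get a unique residue mod 77.
    Write x = 1 + 11·t and substitute into x ≡ 4 (mod 7): 11·t ≡ 4 − 1 = 3 (mod 7).
    Reduce coefficients mod 7: 4·t ≡ 3 (mod 7).
    The inverse of 4 mod 7 is 2 (since 4·2 = 8 = 1·7 + 1), so t ≡ 2·3 = 6 ≡ 6 (mod 7).
    Then x = 1 + 11·6 = 67, valid modulo lcm(11, 7) = 77: x ≡ 67 (mod 77).
  Combine with x ≡ 7 (mod 13): since gcd(77, 13) = 1, we get a unique residue mod 1001.
    Write x = 67 + 77·t and substitute into x ≡ 7 (mod 13): 77·t ≡ 7 − 67 = -60 (mod 13).
    Reduce coefficients mod 13: 12·t ≡ 5 (mod 13).
    The inverse of 12 mod 13 is 12 (since 12·12 = 144 = 11·13 + 1), so t ≡ 12·5 = 60 ≡ 8 (mod 13).
    Then x = 67 + 77·8 = 683, valid modulo lcm(77, 13) = 1001: x ≡ 683 (mod 1001).
Verify: 683 mod 11 = 1 ✓, 683 mod 7 = 4 ✓, 683 mod 13 = 7 ✓.

x ≡ 683 (mod 1001).


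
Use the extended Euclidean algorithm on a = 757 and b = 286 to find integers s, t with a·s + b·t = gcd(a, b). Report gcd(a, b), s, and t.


Euclidean algorithm on (757, 286) — divide until remainder is 0:
  757 = 2 · 286 + 185
  286 = 1 · 185 + 101
  185 = 1 · 101 + 84
  101 = 1 · 84 + 17
  84 = 4 · 17 + 16
  17 = 1 · 16 + 1
  16 = 16 · 1 + 0
gcd(757, 286) = 1.
Track Bezout coefficients alongside the remainders: start with r₀ = 757 = a·1 + b·0 (s = 1, t = 0) and r₁ = 286 = a·0 + b·1 (s = 0, t = 1); each new remainder r_{k+1} = r_{k-1} − q_k·r_k inherits s_{k+1} = s_{k-1} − q_k·s_k, t_{k+1} = t_{k-1} − q_k·t_k, so r_k = a·s_k + b·t_k at every step:
  q = 2: r = 185, s = 1 − 2·0 = 1, t = 0 − 2·1 = -2  (check: 757·1 + 286·(-2) = 185)
  q = 1: r = 101, s = 0 − 1·1 = -1, t = 1 − 1·(-2) = 3  (check: 757·(-1) + 286·3 = 101)
  q = 1: r = 84, s = 1 − 1·(-1) = 2, t = -2 − 1·3 = -5  (check: 757·2 + 286·(-5) = 84)
  q = 1: r = 17, s = -1 − 1·2 = -3, t = 3 − 1·(-5) = 8  (check: 757·(-3) + 286·8 = 17)
  q = 4: r = 16, s = 2 − 4·(-3) = 14, t = -5 − 4·8 = -37  (check: 757·14 + 286·(-37) = 16)
  q = 1: r = 1, s = -3 − 1·14 = -17, t = 8 − 1·(-37) = 45  (check: 757·(-17) + 286·45 = 1)
The row with r = 1 (the gcd) gives the Bezout coefficients s = -17, t = 45.
Result: 757 · (-17) + 286 · (45) = 1.

gcd(757, 286) = 1; s = -17, t = 45 (check: 757·(-17) + 286·45 = 1).


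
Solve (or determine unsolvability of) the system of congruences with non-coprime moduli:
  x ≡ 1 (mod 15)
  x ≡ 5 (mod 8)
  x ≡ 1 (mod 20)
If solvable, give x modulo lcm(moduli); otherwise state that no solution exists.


Moduli 15, 8, 20 are not pairwise coprime, so CRT works modulo lcm(m_i) when all pairwise compatibility conditions hold.
Pairwise compatibility: gcd(m_i, m_j) must divide a_i - a_j for every pair.
Merge one congruence at a time:
  Start: x ≡ 1 (mod 15).
  Combine with x ≡ 5 (mod 8): gcd(15, 8) = 1; 5 - 1 = 4, which IS divisible by 1, so compatible.
    Write x = 1 + 15·t and substitute into x ≡ 5 (mod 8): 15·t ≡ 5 − 1 = 4 (mod 8).
    Reduce coefficients mod 8: 7·t ≡ 4 (mod 8).
    The inverse of 7 mod 8 is 7 (since 7·7 = 49 = 6·8 + 1), so t ≡ 7·4 = 28 ≡ 4 (mod 8).
    Then x = 1 + 15·4 = 61, valid modulo lcm(15, 8) = 120: x ≡ 61 (mod 120).
  Combine with x ≡ 1 (mod 20): gcd(120, 20) = 20; 1 - 61 = -60, which IS divisible by 20, so compatible.
    Write x = 61 + 120·t and substitute into x ≡ 1 (mod 20): 120·t ≡ 1 − 61 = -60 (mod 20).
    Divide the congruence (and modulus) by g = 20: 6·t ≡ -3 (mod 1).
    Modulo 1 every t works; take t = 0.
    Then x = 61 + 120·0 = 61, valid modulo lcm(120, 20) = 120: x ≡ 61 (mod 120).
Verify: 61 mod 15 = 1, 61 mod 8 = 5, 61 mod 20 = 1.

x ≡ 61 (mod 120).
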